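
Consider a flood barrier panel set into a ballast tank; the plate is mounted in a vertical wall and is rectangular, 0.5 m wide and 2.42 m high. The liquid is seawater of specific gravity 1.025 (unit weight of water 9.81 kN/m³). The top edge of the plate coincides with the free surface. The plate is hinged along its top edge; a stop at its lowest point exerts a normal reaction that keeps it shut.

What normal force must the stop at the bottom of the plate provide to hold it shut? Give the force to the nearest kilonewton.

P ≈ 10 kN

γ = 1.025 × 9.81 = 10.05525 kN/m³.
The centroid lies 2.42/2 = 1.21 m below the top edge, so the centroid depth is h_c = 1.21 m.
A = 0.5 × 2.42 = 1.21 m².
Resultant F = γ·h_c·A = 10.05525 × 1.21 × 1.21 = 14.7219 kN.
I_c = b·h³/12 = 0.5 × 2.42³/12 = 0.59052 m⁴.
Centre of pressure: y_p = y_c + I_c/(y_c·A) = 1.21 + 0.59052/(1.21 × 1.21) = 1.21 + 0.403333 = 1.61333 m along the plane.
The resultant acts 1.21 + 0.403333 = 1.61333 m (along the plate) below the hinge at the top edge, so the moment about the hinge is M = F × 1.61333 = 14.7219 × 1.61333 = 23.7513 kN·m.
A normal force at the bottom, 2.42 m from the hinge, must supply this moment: P = 23.7513/2.42 = 9.81459 kN.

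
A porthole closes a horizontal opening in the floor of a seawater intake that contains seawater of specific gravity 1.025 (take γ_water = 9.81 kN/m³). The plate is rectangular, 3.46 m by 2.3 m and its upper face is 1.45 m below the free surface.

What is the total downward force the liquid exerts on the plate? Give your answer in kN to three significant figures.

F ≈ 116 kN

γ = 1.025 × 9.81 = 10.05525 kN/m³.
The plate is horizontal, so pressure is uniform at p = γ·h = 10.05525 × 1.45 = 14.5801 kN/m².
A = 3.46 × 2.3 = 7.958 m².
F = p·A = 14.5801 × 7.958 = 116.028 kN.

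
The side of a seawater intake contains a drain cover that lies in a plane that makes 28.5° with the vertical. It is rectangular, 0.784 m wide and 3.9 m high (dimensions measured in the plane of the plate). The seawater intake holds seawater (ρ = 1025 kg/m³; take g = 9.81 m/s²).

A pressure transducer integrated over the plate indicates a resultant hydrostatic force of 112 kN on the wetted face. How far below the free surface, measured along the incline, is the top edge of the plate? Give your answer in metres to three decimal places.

γ = ρg = 1025 × 9.81 / 1000 = 10.05525 kN/m³.
A = 0.784 × 3.9 = 3.0576 m².
From F = γ·h_c·A, the centroid depth is h_c = 112/(10.05525 × 3.0576) = 3.64288 m.
The plate makes 28.5° with the vertical, i.e. θ = 90° − 28.5° = 61.5° to the horizontal. Measuring y along the incline from the free-surface line, vertical depth h = y·sinθ with sinθ = 0.878817.
Along the incline, y_c = h_c/sinθ = 3.64288/0.878817 = 4.14521 m.
The centroid lies 3.9/2 = 1.95 m below the top edge, so the top edge sits at y_top = 4.14521 − 1.95 = 2.19521 m along the incline.

y_top ≈ 2.195 m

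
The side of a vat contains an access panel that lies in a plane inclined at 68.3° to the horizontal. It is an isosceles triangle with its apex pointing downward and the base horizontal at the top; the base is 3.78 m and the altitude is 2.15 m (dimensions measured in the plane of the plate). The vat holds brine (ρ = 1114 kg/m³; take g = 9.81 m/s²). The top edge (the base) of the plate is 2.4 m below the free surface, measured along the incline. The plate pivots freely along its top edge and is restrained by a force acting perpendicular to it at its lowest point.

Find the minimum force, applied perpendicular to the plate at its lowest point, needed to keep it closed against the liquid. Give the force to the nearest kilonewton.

γ = ρg = 1114 × 9.81 / 1000 = 10.92834 kN/m³.
Let θ = 68.3° be the plate's angle to the horizontal; measure y along the incline from where the plane meets the free surface. Vertical depth h = y·sinθ with sinθ = 0.929133.
With the apex down, the centroid sits h/3 = 2.15/3 = 0.716667 m below the base (the top edge), so y_c = 2.4 + 0.716667 = 3.11667 m and h_c = 3.11667 × 0.929133 = 2.8958 m.
A = ½ × 3.78 × 2.15 = 4.0635 m².
Resultant F = γ·h_c·A = 10.92834 × 2.8958 × 4.0635 = 128.595 kN.
I_c = b·h³/36 = 3.78 × 2.15³/36 = 1.04353 m⁴.
Centre of pressure: y_p = y_c + I_c/(y_c·A) = 3.11667 + 1.04353/(3.11667 × 4.0635) = 3.11667 + 0.0823975 = 3.19907 m along the plane.
The resultant acts 0.716667 + 0.0823975 = 0.799065 m (along the plate) below the hinge at the top edge, so the moment about the hinge is M = F × 0.799065 = 128.595 × 0.799065 = 102.756 kN·m.
A normal force at the bottom, 2.15 m from the hinge, must supply this moment: P = 102.756/2.15 = 47.7935 kN.

P ≈ 48 kN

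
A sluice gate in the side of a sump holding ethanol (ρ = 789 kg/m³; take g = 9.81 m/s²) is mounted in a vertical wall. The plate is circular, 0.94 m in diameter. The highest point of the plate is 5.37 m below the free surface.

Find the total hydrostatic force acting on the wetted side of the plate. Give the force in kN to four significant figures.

F ≈ 31.37 kN

γ = ρg = 789 × 9.81 / 1000 = 7.74009 kN/m³.
The centroid is at the centre, 0.47 m below the top of the plate, so the centroid depth is h_c = 5.37 + 0.47 = 5.84 m.
A = π(0.47)² = 0.693978 m².
Resultant F = γ·h_c·A = 7.74009 × 5.84 × 0.693978 = 31.3693 kN.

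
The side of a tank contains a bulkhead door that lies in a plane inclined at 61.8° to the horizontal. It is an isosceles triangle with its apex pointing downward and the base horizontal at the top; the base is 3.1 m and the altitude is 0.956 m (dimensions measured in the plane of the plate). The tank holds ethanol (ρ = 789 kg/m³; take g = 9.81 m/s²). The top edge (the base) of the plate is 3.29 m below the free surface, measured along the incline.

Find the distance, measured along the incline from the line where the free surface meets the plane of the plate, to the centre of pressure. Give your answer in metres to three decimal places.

γ = ρg = 789 × 9.81 / 1000 = 7.74009 kN/m³.
Let θ = 61.8° be the plate's angle to the horizontal; measure y along the incline from where the plane meets the free surface. Vertical depth h = y·sinθ with sinθ = 0.881303.
With the apex down, the centroid sits h/3 = 0.956/3 = 0.318667 m below the base (the top edge), so y_c = 3.29 + 0.318667 = 3.60867 m and h_c = 3.60867 × 0.881303 = 3.18033 m.
A = ½ × 3.1 × 0.956 = 1.4818 m².
Resultant F = γ·h_c·A = 7.74009 × 3.18033 × 1.4818 = 36.476 kN.
I_c = b·h³/36 = 3.1 × 0.956³/36 = 0.0752372 m⁴.
Centre of pressure: y_p = y_c + I_c/(y_c·A) = 3.60867 + 0.0752372/(3.60867 × 1.4818) = 3.60867 + 0.0140701 = 3.62274 m along the plane.

y_p = 3.623 m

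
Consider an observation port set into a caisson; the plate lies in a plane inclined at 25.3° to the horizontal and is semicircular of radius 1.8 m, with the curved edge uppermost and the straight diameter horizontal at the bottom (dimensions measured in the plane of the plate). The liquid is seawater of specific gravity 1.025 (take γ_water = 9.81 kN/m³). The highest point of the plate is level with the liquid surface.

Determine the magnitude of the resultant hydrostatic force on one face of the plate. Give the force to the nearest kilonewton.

γ = 1.025 × 9.81 = 10.05525 kN/m³.
Let θ = 25.3° be the plate's angle to the horizontal; measure y along the incline from where the plane meets the free surface. Vertical depth h = y·sinθ with sinθ = 0.427358.
The centroid lies 4r/(3π) = 0.763944 m above the diameter, so r − 4r/(3π) = 1.8 − 0.763944 = 1.03606 m below the topmost point, so y_c = 1.03606 m and h_c = 1.03606 × 0.427358 = 0.442769 m.
A = πr²/2 = π × 1.8²/2 = 5.08938 m².
Resultant F = γ·h_c·A = 10.05525 × 0.442769 × 5.08938 = 22.6587 kN.

F ≈ 23 kN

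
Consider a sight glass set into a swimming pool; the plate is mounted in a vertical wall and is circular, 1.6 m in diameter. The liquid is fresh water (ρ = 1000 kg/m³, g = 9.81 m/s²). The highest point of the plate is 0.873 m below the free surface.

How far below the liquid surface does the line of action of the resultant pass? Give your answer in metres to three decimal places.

h_p = 1.769 m

γ = ρg = 1000 × 9.81 = 9810 N/m³ = 9.81 kN/m³.
The centroid is at the centre, 0.8 m below the top of the plate, so the centroid depth is h_c = 0.873 + 0.8 = 1.673 m.
A = π(0.8)² = 2.01062 m².
Resultant F = γ·h_c·A = 9.81 × 1.673 × 2.01062 = 32.9986 kN.
I_c = πr⁴/4 = π × 0.8⁴/4 = 0.321699 m⁴.
Centre of pressure: y_p = y_c + I_c/(y_c·A) = 1.673 + 0.321699/(1.673 × 2.01062) = 1.673 + 0.0956365 = 1.76864 m along the plane.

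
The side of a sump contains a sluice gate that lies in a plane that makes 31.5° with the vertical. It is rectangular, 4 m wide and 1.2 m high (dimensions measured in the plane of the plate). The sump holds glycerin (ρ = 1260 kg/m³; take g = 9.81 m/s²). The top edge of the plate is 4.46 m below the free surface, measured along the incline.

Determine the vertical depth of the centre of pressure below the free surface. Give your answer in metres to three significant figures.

γ = ρg = 1260 × 9.81 / 1000 = 12.3606 kN/m³.
The plate makes 31.5° with the vertical, i.e. θ = 90° − 31.5° = 58.5° to the horizontal. Measuring y along the incline from the free-surface line, vertical depth h = y·sinθ with sinθ = 0.852640.
The centroid lies 1.2/2 = 0.6 m below the top edge, so y_c = 4.46 + 0.6 = 5.06 m and h_c = 5.06 × 0.852640 = 4.31436 m.
A = 4 × 1.2 = 4.8 m².
Resultant F = γ·h_c·A = 12.3606 × 4.31436 × 4.8 = 255.975 kN.
I_c = b·h³/12 = 4 × 1.2³/12 = 0.576 m⁴.
Centre of pressure: y_p = y_c + I_c/(y_c·A) = 5.06 + 0.576/(5.06 × 4.8) = 5.06 + 0.0237154 = 5.08372 m along the plane.
Vertically, h_p = y_p·sinθ = 5.08372 × 0.852640 = 4.33458 m.

h_p = 4.33 m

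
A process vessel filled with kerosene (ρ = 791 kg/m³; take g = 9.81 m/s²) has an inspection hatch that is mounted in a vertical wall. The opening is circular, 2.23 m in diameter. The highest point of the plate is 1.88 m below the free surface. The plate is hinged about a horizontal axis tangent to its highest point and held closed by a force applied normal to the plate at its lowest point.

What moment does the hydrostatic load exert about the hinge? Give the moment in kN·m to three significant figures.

M ≈ 111 kN·m

γ = ρg = 791 × 9.81 / 1000 = 7.75971 kN/m³.
The centroid is at the centre, 1.115 m below the top of the plate, so the centroid depth is h_c = 1.88 + 1.115 = 2.995 m.
A = π(1.115)² = 3.90571 m².
Resultant F = γ·h_c·A = 7.75971 × 2.995 × 3.90571 = 90.77 kN.
I_c = πr⁴/4 = π × 1.115⁴/4 = 1.21392 m⁴.
Centre of pressure: y_p = y_c + I_c/(y_c·A) = 2.995 + 1.21392/(2.995 × 3.90571) = 2.995 + 0.103775 = 3.09878 m along the plane.
The resultant acts 1.115 + 0.103775 = 1.21877 m (along the plate) below the hinge at the top edge, so the moment about the hinge is M = F × 1.21877 = 90.77 × 1.21877 = 110.628 kN·m.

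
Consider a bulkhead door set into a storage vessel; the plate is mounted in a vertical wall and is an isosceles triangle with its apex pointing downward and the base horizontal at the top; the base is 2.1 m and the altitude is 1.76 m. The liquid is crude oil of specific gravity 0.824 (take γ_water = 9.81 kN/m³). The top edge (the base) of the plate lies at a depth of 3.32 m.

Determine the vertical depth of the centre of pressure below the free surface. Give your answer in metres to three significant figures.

γ = 0.824 × 9.81 = 8.08344 kN/m³.
With the apex down, the centroid sits h/3 = 1.76/3 = 0.586667 m below the base (the top edge), so the centroid depth is h_c = 3.32 + 0.586667 = 3.90667 m.
A = ½ × 2.1 × 1.76 = 1.848 m².
Resultant F = γ·h_c·A = 8.08344 × 3.90667 × 1.848 = 58.3586 kN.
I_c = b·h³/36 = 2.1 × 1.76³/36 = 0.31802 m⁴.
Centre of pressure: y_p = y_c + I_c/(y_c·A) = 3.90667 + 0.31802/(3.90667 × 1.848) = 3.90667 + 0.04405 = 3.95072 m along the plane.

h_p = 3.95 m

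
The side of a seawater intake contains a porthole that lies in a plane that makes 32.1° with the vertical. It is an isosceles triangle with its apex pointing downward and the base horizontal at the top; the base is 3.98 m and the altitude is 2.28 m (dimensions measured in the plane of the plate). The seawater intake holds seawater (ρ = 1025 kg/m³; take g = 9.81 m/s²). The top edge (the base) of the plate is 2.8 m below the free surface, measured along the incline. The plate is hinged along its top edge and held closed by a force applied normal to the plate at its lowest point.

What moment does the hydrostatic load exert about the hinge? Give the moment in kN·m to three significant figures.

M ≈ 116 kN·m

γ = ρg = 1025 × 9.81 / 1000 = 10.05525 kN/m³.
The plate makes 32.1° with the vertical, i.e. θ = 90° − 32.1° = 57.9° to the horizontal. Measuring y along the incline from the free-surface line, vertical depth h = y·sinθ with sinθ = 0.847122.
With the apex down, the centroid sits h/3 = 2.28/3 = 0.76 m below the base (the top edge), so y_c = 2.8 + 0.76 = 3.56 m and h_c = 3.56 × 0.847122 = 3.01575 m.
A = ½ × 3.98 × 2.28 = 4.5372 m².
Resultant F = γ·h_c·A = 10.05525 × 3.01575 × 4.5372 = 137.587 kN.
I_c = b·h³/36 = 3.98 × 2.28³/36 = 1.31034 m⁴.
Centre of pressure: y_p = y_c + I_c/(y_c·A) = 3.56 + 1.31034/(3.56 × 4.5372) = 3.56 + 0.0811234 = 3.64112 m along the plane.
The resultant acts 0.76 + 0.0811234 = 0.841123 m (along the plate) below the hinge at the top edge, so the moment about the hinge is M = F × 0.841123 = 137.587 × 0.841123 = 115.728 kN·m.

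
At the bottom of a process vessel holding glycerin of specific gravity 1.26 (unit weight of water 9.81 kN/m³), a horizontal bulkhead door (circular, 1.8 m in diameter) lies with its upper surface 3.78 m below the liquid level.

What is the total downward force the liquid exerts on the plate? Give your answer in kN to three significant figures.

γ = 1.26 × 9.81 = 12.3606 kN/m³.
The plate is horizontal, so pressure is uniform at p = γ·h = 12.3606 × 3.78 = 46.7231 kN/m².
A = π(0.9)² = 2.54469 m².
F = p·A = 46.7231 × 2.54469 = 118.896 kN.

F ≈ 119 kN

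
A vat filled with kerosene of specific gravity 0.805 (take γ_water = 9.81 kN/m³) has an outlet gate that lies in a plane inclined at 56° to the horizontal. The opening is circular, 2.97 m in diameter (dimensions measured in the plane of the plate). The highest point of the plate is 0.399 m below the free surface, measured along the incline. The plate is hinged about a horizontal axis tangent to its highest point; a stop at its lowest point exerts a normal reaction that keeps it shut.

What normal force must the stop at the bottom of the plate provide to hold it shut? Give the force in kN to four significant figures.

γ = 0.805 × 9.81 = 7.89705 kN/m³.
Let θ = 56° be the plate's angle to the horizontal; measure y along the incline from where the plane meets the free surface. Vertical depth h = y·sinθ with sinθ = 0.829038.
The centroid is at the centre, 1.485 m below the top of the plate, so y_c = 0.399 + 1.485 = 1.884 m and h_c = 1.884 × 0.829038 = 1.56191 m.
A = π(1.485)² = 6.92792 m².
Resultant F = γ·h_c·A = 7.89705 × 1.56191 × 6.92792 = 85.4523 kN.
I_c = πr⁴/4 = π × 1.485⁴/4 = 3.8194 m⁴.
Centre of pressure: y_p = y_c + I_c/(y_c·A) = 1.884 + 3.8194/(1.884 × 6.92792) = 1.884 + 0.292625 = 2.17663 m along the plane.
The resultant acts 1.485 + 0.292625 = 1.77763 m (along the plate) below the hinge at the top edge, so the moment about the hinge is M = F × 1.77763 = 85.4523 × 1.77763 = 151.903 kN·m.
A normal force at the bottom, 2.97 m from the hinge, must supply this moment: P = 151.903/2.97 = 51.1458 kN.

P ≈ 51.15 kN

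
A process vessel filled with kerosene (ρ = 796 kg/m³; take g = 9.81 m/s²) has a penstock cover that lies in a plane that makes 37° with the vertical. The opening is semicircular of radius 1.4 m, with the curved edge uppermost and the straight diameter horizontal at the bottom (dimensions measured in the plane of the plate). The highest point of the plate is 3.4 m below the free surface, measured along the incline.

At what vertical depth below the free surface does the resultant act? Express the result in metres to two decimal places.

γ = ρg = 796 × 9.81 / 1000 = 7.80876 kN/m³.
The plate makes 37° with the vertical, i.e. θ = 90° − 37° = 53° to the horizontal. Measuring y along the incline from the free-surface line, vertical depth h = y·sinθ with sinθ = 0.798636.
The centroid lies 4r/(3π) = 0.594178 m above the diameter, so r − 4r/(3π) = 1.4 − 0.594178 = 0.805822 m below the topmost point, so y_c = 3.4 + 0.805822 = 4.20582 m and h_c = 4.20582 × 0.798636 = 3.35892 m.
A = πr²/2 = π × 1.4²/2 = 3.07876 m².
Resultant F = γ·h_c·A = 7.80876 × 3.35892 × 3.07876 = 80.7528 kN.
I_c = (π/8 − 8/(9π))·r⁴ = 0.109757 × 1.4⁴ = 0.421642 m⁴.
Centre of pressure: y_p = y_c + I_c/(y_c·A) = 4.20582 + 0.421642/(4.20582 × 3.07876) = 4.20582 + 0.0325625 = 4.23838 m along the plane.
Vertically, h_p = y_p·sinθ = 4.23838 × 0.798636 = 3.38492 m.

h_p = 3.38 m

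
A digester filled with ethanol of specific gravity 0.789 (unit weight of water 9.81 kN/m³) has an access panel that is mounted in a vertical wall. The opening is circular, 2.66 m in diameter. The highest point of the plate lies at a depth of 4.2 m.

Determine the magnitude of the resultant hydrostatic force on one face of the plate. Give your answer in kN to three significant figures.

F ≈ 238 kN

γ = 0.789 × 9.81 = 7.74009 kN/m³.
The centroid is at the centre, 1.33 m below the top of the plate, so the centroid depth is h_c = 4.2 + 1.33 = 5.53 m.
A = π(1.33)² = 5.55716 m².
Resultant F = γ·h_c·A = 7.74009 × 5.53 × 5.55716 = 237.861 kN.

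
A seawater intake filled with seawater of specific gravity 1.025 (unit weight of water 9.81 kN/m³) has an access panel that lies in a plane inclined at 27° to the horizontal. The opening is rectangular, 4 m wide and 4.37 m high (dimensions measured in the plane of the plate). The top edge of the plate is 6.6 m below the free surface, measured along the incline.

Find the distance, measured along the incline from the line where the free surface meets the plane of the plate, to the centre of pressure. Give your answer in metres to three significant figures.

y_p = 8.97 m

γ = 1.025 × 9.81 = 10.05525 kN/m³.
Let θ = 27° be the plate's angle to the horizontal; measure y along the incline from where the plane meets the free surface. Vertical depth h = y·sinθ with sinθ = 0.453990.
The centroid lies 4.37/2 = 2.185 m below the top edge, so y_c = 6.6 + 2.185 = 8.785 m and h_c = 8.785 × 0.453990 = 3.9883 m.
A = 4 × 4.37 = 17.48 m².
Resultant F = γ·h_c·A = 10.05525 × 3.9883 × 17.48 = 701.007 kN.
I_c = b·h³/12 = 4 × 4.37³/12 = 27.8178 m⁴.
Centre of pressure: y_p = y_c + I_c/(y_c·A) = 8.785 + 27.8178/(8.785 × 17.48) = 8.785 + 0.181151 = 8.96615 m along the plane.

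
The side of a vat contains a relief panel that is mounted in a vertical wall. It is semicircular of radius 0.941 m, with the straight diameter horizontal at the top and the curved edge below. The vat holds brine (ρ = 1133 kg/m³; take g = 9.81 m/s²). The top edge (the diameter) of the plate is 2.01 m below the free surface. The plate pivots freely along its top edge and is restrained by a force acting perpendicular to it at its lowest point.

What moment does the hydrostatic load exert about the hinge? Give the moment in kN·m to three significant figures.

γ = ρg = 1133 × 9.81 / 1000 = 11.11473 kN/m³.
The centroid of a semicircle lies 4r/(3π) = 0.399373 m from the diameter, here below the top edge, so the centroid depth is h_c = 2.01 + 0.399373 = 2.40937 m.
A = πr²/2 = π × 0.941²/2 = 1.39091 m².
Resultant F = γ·h_c·A = 11.11473 × 2.40937 × 1.39091 = 37.2479 kN.
I_c = (π/8 − 8/(9π))·r⁴ = 0.109757 × 0.941⁴ = 0.0860579 m⁴.
Centre of pressure: y_p = y_c + I_c/(y_c·A) = 2.40937 + 0.0860579/(2.40937 × 1.39091) = 2.40937 + 0.0256796 = 2.43505 m along the plane.
The resultant acts 0.399373 + 0.0256796 = 0.425053 m (along the plate) below the hinge at the top edge, so the moment about the hinge is M = F × 0.425053 = 37.2479 × 0.425053 = 15.8323 kN·m.

M ≈ 15.8 kN·m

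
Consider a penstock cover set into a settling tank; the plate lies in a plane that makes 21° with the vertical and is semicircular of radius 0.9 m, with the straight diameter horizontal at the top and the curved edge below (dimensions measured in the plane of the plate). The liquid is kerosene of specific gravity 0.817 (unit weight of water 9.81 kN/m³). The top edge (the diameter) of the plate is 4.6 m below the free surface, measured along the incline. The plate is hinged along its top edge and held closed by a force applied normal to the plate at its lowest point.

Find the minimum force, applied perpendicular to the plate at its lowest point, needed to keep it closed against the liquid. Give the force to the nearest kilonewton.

γ = 0.817 × 9.81 = 8.01477 kN/m³.
The plate makes 21° with the vertical, i.e. θ = 90° − 21° = 69° to the horizontal. Measuring y along the incline from the free-surface line, vertical depth h = y·sinθ with sinθ = 0.933580.
The centroid of a semicircle lies 4r/(3π) = 0.381972 m from the diameter, here below the top edge, so y_c = 4.6 + 0.381972 = 4.98197 m and h_c = 4.98197 × 0.933580 = 4.65107 m.
A = πr²/2 = π × 0.9²/2 = 1.27235 m².
Resultant F = γ·h_c·A = 8.01477 × 4.65107 × 1.27235 = 47.4297 kN.
I_c = (π/8 − 8/(9π))·r⁴ = 0.109757 × 0.9⁴ = 0.0720116 m⁴.
Centre of pressure: y_p = y_c + I_c/(y_c·A) = 4.98197 + 0.0720116/(4.98197 × 1.27235) = 4.98197 + 0.0113604 = 4.99333 m along the plane.
The resultant acts 0.381972 + 0.0113604 = 0.393332 m (along the plate) below the hinge at the top edge, so the moment about the hinge is M = F × 0.393332 = 47.4297 × 0.393332 = 18.6556 kN·m.
A normal force at the bottom, 0.9 m from the hinge, must supply this moment: P = 18.6556/0.9 = 20.7284 kN.

P ≈ 21 kN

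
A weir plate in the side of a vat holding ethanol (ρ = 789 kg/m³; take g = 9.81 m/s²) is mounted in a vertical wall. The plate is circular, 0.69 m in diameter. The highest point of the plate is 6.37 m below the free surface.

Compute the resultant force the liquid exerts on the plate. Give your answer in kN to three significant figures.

γ = ρg = 789 × 9.81 / 1000 = 7.74009 kN/m³.
The centroid is at the centre, 0.345 m below the top of the plate, so the centroid depth is h_c = 6.37 + 0.345 = 6.715 m.
A = π(0.345)² = 0.373928 m².
Resultant F = γ·h_c·A = 7.74009 × 6.715 × 0.373928 = 19.4348 kN.

F ≈ 19.4 kN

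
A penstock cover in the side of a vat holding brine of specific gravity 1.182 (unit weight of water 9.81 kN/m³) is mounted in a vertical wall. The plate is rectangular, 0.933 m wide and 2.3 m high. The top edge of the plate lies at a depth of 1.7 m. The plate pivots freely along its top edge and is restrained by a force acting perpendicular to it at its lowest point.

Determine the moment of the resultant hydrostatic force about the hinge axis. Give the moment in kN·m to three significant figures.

M ≈ 92.5 kN·m

γ = 1.182 × 9.81 = 11.59542 kN/m³.
The centroid lies 2.3/2 = 1.15 m below the top edge, so the centroid depth is h_c = 1.7 + 1.15 = 2.85 m.
A = 0.933 × 2.3 = 2.1459 m².
Resultant F = γ·h_c·A = 11.59542 × 2.85 × 2.1459 = 70.9154 kN.
I_c = b·h³/12 = 0.933 × 2.3³/12 = 0.945984 m⁴.
Centre of pressure: y_p = y_c + I_c/(y_c·A) = 2.85 + 0.945984/(2.85 × 2.1459) = 2.85 + 0.154678 = 3.00468 m along the plane.
The resultant acts 1.15 + 0.154678 = 1.30468 m (along the plate) below the hinge at the top edge, so the moment about the hinge is M = F × 1.30468 = 70.9154 × 1.30468 = 92.5219 kN·m.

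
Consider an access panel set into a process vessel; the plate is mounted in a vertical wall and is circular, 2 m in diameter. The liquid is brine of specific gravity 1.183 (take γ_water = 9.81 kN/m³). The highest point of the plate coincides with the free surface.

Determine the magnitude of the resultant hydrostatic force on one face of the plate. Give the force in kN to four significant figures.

F ≈ 36.46 kN

γ = 1.183 × 9.81 = 11.60523 kN/m³.
The centroid is at the centre, 1 m below the top of the plate, so the centroid depth is h_c = 1 m.
A = π(1)² = 3.14159 m².
Resultant F = γ·h_c·A = 11.60523 × 1 × 3.14159 = 36.4589 kN.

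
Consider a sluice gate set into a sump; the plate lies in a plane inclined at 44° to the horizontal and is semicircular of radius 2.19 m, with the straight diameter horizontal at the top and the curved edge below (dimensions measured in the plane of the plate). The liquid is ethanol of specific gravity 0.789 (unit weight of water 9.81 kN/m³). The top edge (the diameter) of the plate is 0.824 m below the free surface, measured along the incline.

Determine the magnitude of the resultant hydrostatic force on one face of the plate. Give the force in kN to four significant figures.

F ≈ 71.03 kN

γ = 0.789 × 9.81 = 7.74009 kN/m³.
Let θ = 44° be the plate's angle to the horizontal; measure y along the incline from where the plane meets the free surface. Vertical depth h = y·sinθ with sinθ = 0.694658.
The centroid of a semicircle lies 4r/(3π) = 0.929465 m from the diameter, here below the top edge, so y_c = 0.824 + 0.929465 = 1.75346 m and h_c = 1.75346 × 0.694658 = 1.21806 m.
A = πr²/2 = π × 2.19²/2 = 7.5337 m².
Resultant F = γ·h_c·A = 7.74009 × 1.21806 × 7.5337 = 71.0269 kN.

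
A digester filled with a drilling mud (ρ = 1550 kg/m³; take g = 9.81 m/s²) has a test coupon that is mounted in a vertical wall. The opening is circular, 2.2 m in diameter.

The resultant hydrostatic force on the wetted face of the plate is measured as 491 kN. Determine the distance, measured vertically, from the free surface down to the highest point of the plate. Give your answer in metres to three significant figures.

d_top ≈ 7.39 m

γ = ρg = 1550 × 9.81 / 1000 = 15.2055 kN/m³.
A = π(1.1)² = 3.80133 m².
From F = γ·h_c·A, the centroid depth is h_c = 491/(15.2055 × 3.80133) = 8.49464 m.
The centroid is at the centre, 1.1 m below the top of the plate, so the highest point sits at h_top = 8.49464 − 1.1 = 7.39464 m below the surface.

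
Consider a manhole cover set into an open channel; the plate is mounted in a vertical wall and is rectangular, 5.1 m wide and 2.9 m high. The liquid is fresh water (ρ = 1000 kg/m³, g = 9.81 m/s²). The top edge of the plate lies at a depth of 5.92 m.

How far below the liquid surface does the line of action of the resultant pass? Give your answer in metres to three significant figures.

γ = ρg = 1000 × 9.81 = 9810 N/m³ = 9.81 kN/m³.
The centroid lies 2.9/2 = 1.45 m below the top edge, so the centroid depth is h_c = 5.92 + 1.45 = 7.37 m.
A = 5.1 × 2.9 = 14.79 m².
Resultant F = γ·h_c·A = 9.81 × 7.37 × 14.79 = 1069.31 kN.
I_c = b·h³/12 = 5.1 × 2.9³/12 = 10.3653 m⁴.
Centre of pressure: y_p = y_c + I_c/(y_c·A) = 7.37 + 10.3653/(7.37 × 14.79) = 7.37 + 0.0950925 = 7.46509 m along the plane.

h_p = 7.47 m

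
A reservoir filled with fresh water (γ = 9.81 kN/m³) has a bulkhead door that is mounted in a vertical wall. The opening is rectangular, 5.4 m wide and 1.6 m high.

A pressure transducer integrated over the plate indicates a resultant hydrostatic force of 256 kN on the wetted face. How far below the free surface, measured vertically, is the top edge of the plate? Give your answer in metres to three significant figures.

γ = 9.81 kN/m³.
A = 5.4 × 1.6 = 8.64 m².
From F = γ·h_c·A, the centroid depth is h_c = 256/(9.81 × 8.64) = 3.02035 m.
The centroid lies 1.6/2 = 0.8 m below the top edge, so the top edge sits at h_top = 3.02035 − 0.8 = 2.22035 m below the surface.

d_top ≈ 2.22 m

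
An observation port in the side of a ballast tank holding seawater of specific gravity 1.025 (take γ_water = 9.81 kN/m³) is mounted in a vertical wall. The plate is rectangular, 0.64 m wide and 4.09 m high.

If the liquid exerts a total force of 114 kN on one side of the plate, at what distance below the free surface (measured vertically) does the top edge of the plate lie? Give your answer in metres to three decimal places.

d_top ≈ 2.286 m

γ = 1.025 × 9.81 = 10.05525 kN/m³.
A = 0.64 × 4.09 = 2.6176 m².
From F = γ·h_c·A, the centroid depth is h_c = 114/(10.05525 × 2.6176) = 4.3312 m.
The centroid lies 4.09/2 = 2.045 m below the top edge, so the top edge sits at h_top = 4.3312 − 2.045 = 2.2862 m below the surface.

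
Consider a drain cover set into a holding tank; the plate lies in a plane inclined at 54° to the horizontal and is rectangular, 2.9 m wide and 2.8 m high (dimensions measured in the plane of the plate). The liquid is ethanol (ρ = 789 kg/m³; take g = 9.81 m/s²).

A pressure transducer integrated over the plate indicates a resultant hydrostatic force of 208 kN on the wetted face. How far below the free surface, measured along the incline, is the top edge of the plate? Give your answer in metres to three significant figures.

γ = ρg = 789 × 9.81 / 1000 = 7.74009 kN/m³.
A = 2.9 × 2.8 = 8.12 m².
From F = γ·h_c·A, the centroid depth is h_c = 208/(7.74009 × 8.12) = 3.30949 m.
Let θ = 54° be the plate's angle to the horizontal; measure y along the incline from where the plane meets the free surface. Vertical depth h = y·sinθ with sinθ = 0.809017.
Along the incline, y_c = h_c/sinθ = 3.30949/0.809017 = 4.09075 m.
The centroid lies 2.8/2 = 1.4 m below the top edge, so the top edge sits at y_top = 4.09075 − 1.4 = 2.69075 m along the incline.

y_top ≈ 2.69 m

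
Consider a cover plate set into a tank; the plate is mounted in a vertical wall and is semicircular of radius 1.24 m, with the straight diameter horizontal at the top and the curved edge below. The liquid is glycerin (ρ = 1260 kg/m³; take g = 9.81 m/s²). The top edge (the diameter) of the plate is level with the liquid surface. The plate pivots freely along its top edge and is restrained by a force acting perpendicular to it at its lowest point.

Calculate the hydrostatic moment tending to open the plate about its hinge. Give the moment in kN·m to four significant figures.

M ≈ 11.48 kN·m

γ = ρg = 1260 × 9.81 / 1000 = 12.3606 kN/m³.
The centroid of a semicircle lies 4r/(3π) = 0.526272 m from the diameter, here below the top edge, so the centroid depth is h_c = 0.526272 m.
A = πr²/2 = π × 1.24²/2 = 2.41526 m².
Resultant F = γ·h_c·A = 12.3606 × 0.526272 × 2.41526 = 15.7114 kN.
I_c = (π/8 − 8/(9π))·r⁴ = 0.109757 × 1.24⁴ = 0.259489 m⁴.
Centre of pressure: y_p = y_c + I_c/(y_c·A) = 0.526272 + 0.259489/(0.526272 × 2.41526) = 0.526272 + 0.204148 = 0.73042 m along the plane.
The resultant acts 0.526272 + 0.204148 = 0.73042 m (along the plate) below the hinge at the top edge, so the moment about the hinge is M = F × 0.73042 = 15.7114 × 0.73042 = 11.4759 kN·m.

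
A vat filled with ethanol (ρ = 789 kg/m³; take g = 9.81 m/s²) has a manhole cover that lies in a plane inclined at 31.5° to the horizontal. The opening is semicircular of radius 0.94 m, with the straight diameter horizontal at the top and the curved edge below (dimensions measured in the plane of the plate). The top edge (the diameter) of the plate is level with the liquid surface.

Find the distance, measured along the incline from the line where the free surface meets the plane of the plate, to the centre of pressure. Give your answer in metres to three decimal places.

γ = ρg = 789 × 9.81 / 1000 = 7.74009 kN/m³.
Let θ = 31.5° be the plate's angle to the horizontal; measure y along the incline from where the plane meets the free surface. Vertical depth h = y·sinθ with sinθ = 0.522499.
The centroid of a semicircle lies 4r/(3π) = 0.398948 m from the diameter, here below the top edge, so y_c = 0.398948 m and h_c = 0.398948 × 0.522499 = 0.20845 m.
A = πr²/2 = π × 0.94²/2 = 1.38796 m².
Resultant F = γ·h_c·A = 7.74009 × 0.20845 × 1.38796 = 2.23936 kN.
I_c = (π/8 − 8/(9π))·r⁴ = 0.109757 × 0.94⁴ = 0.0856927 m⁴.
Centre of pressure: y_p = y_c + I_c/(y_c·A) = 0.398948 + 0.0856927/(0.398948 × 1.38796) = 0.398948 + 0.154757 = 0.553705 m along the plane.

y_p = 0.554 m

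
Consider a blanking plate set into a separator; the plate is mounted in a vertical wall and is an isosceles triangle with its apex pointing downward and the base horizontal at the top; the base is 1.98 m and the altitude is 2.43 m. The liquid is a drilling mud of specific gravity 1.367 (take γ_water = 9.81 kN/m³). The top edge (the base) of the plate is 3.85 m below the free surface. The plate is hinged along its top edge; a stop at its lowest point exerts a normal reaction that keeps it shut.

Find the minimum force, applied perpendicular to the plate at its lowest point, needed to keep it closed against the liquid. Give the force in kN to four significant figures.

γ = 1.367 × 9.81 = 13.41027 kN/m³.
With the apex down, the centroid sits h/3 = 2.43/3 = 0.81 m below the base (the top edge), so the centroid depth is h_c = 3.85 + 0.81 = 4.66 m.
A = ½ × 1.98 × 2.43 = 2.4057 m².
Resultant F = γ·h_c·A = 13.41027 × 4.66 × 2.4057 = 150.337 kN.
I_c = b·h³/36 = 1.98 × 2.43³/36 = 0.78919 m⁴.
Centre of pressure: y_p = y_c + I_c/(y_c·A) = 4.66 + 0.78919/(4.66 × 2.4057) = 4.66 + 0.070397 = 4.7304 m along the plane.
The resultant acts 0.81 + 0.070397 = 0.880397 m (along the plate) below the hinge at the top edge, so the moment about the hinge is M = F × 0.880397 = 150.337 × 0.880397 = 132.356 kN·m.
A normal force at the bottom, 2.43 m from the hinge, must supply this moment: P = 132.356/2.43 = 54.4675 kN.

P ≈ 54.47 kN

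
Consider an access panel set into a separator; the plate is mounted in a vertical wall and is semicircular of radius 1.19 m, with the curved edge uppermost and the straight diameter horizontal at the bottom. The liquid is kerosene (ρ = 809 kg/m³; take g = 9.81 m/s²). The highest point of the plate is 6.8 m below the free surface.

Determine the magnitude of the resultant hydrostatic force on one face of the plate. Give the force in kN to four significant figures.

γ = ρg = 809 × 9.81 / 1000 = 7.93629 kN/m³.
The centroid lies 4r/(3π) = 0.505052 m above the diameter, so r − 4r/(3π) = 1.19 − 0.505052 = 0.684948 m below the topmost point, so the centroid depth is h_c = 6.8 + 0.684948 = 7.48495 m.
A = πr²/2 = π × 1.19²/2 = 2.2244 m².
Resultant F = γ·h_c·A = 7.93629 × 7.48495 × 2.2244 = 132.135 kN.

F ≈ 132.1 kN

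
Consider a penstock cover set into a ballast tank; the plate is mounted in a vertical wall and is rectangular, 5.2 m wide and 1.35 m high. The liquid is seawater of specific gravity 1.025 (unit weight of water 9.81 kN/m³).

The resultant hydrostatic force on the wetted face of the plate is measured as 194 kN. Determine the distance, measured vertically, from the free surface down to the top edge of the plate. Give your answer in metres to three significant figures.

γ = 1.025 × 9.81 = 10.05525 kN/m³.
A = 5.2 × 1.35 = 7.02 m².
From F = γ·h_c·A, the centroid depth is h_c = 194/(10.05525 × 7.02) = 2.74835 m.
The centroid lies 1.35/2 = 0.675 m below the top edge, so the top edge sits at h_top = 2.74835 − 0.675 = 2.07335 m below the surface.

d_top ≈ 2.07 m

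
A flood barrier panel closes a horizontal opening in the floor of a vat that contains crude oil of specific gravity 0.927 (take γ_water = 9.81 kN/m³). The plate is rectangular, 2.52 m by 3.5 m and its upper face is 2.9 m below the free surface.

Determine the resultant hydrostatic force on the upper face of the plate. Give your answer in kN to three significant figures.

γ = 0.927 × 9.81 = 9.09387 kN/m³.
The plate is horizontal, so pressure is uniform at p = γ·h = 9.09387 × 2.9 = 26.3722 kN/m².
A = 2.52 × 3.5 = 8.82 m².
F = p·A = 26.3722 × 8.82 = 232.603 kN.

F ≈ 233 kN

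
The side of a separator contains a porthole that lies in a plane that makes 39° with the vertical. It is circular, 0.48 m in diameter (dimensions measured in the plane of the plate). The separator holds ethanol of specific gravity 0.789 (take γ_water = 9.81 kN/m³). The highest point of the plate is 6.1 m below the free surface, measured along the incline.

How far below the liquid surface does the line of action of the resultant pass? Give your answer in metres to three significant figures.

h_p = 4.93 m

γ = 0.789 × 9.81 = 7.74009 kN/m³.
The plate makes 39° with the vertical, i.e. θ = 90° − 39° = 51° to the horizontal. Measuring y along the incline from the free-surface line, vertical depth h = y·sinθ with sinθ = 0.777146.
The centroid is at the centre, 0.24 m below the top of the plate, so y_c = 6.1 + 0.24 = 6.34 m and h_c = 6.34 × 0.777146 = 4.92711 m.
A = π(0.24)² = 0.180956 m².
Resultant F = γ·h_c·A = 7.74009 × 4.92711 × 0.180956 = 6.90099 kN.
I_c = πr⁴/4 = π × 0.24⁴/4 = 0.00260576 m⁴.
Centre of pressure: y_p = y_c + I_c/(y_c·A) = 6.34 + 0.00260576/(6.34 × 0.180956) = 6.34 + 0.00227129 = 6.34227 m along the plane.
Vertically, h_p = y_p·sinθ = 6.34227 × 0.777146 = 4.92887 m.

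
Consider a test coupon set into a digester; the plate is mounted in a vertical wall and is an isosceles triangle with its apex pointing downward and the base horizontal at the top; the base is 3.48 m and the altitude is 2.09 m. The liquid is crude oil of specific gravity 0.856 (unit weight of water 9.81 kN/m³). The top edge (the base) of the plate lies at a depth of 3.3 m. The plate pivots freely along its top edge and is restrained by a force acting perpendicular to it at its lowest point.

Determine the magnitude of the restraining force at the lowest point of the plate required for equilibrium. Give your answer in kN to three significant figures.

γ = 0.856 × 9.81 = 8.39736 kN/m³.
With the apex down, the centroid sits h/3 = 2.09/3 = 0.696667 m below the base (the top edge), so the centroid depth is h_c = 3.3 + 0.696667 = 3.99667 m.
A = ½ × 3.48 × 2.09 = 3.6366 m².
Resultant F = γ·h_c·A = 8.39736 × 3.99667 × 3.6366 = 122.05 kN.
I_c = b·h³/36 = 3.48 × 2.09³/36 = 0.882502 m⁴.
Centre of pressure: y_p = y_c + I_c/(y_c·A) = 3.99667 + 0.882502/(3.99667 × 3.6366) = 3.99667 + 0.0607186 = 4.05739 m along the plane.
The resultant acts 0.696667 + 0.0607186 = 0.757386 m (along the plate) below the hinge at the top edge, so the moment about the hinge is M = F × 0.757386 = 122.05 × 0.757386 = 92.439 kN·m.
A normal force at the bottom, 2.09 m from the hinge, must supply this moment: P = 92.439/2.09 = 44.2292 kN.

P ≈ 44.2 kN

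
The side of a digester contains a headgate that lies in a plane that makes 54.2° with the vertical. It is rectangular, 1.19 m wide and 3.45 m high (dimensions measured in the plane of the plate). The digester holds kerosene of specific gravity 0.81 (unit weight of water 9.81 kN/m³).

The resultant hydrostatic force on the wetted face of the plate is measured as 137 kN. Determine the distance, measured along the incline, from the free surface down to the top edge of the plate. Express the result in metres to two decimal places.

γ = 0.81 × 9.81 = 7.9461 kN/m³.
A = 1.19 × 3.45 = 4.1055 m².
From F = γ·h_c·A, the centroid depth is h_c = 137/(7.9461 × 4.1055) = 4.19953 m.
The plate makes 54.2° with the vertical, i.e. θ = 90° − 54.2° = 35.8° to the horizontal. Measuring y along the incline from the free-surface line, vertical depth h = y·sinθ with sinθ = 0.584958.
Along the incline, y_c = h_c/sinθ = 4.19953/0.584958 = 7.1792 m.
The centroid lies 3.45/2 = 1.725 m below the top edge, so the top edge sits at y_top = 7.1792 − 1.725 = 5.4542 m along the incline.

y_top ≈ 5.45 m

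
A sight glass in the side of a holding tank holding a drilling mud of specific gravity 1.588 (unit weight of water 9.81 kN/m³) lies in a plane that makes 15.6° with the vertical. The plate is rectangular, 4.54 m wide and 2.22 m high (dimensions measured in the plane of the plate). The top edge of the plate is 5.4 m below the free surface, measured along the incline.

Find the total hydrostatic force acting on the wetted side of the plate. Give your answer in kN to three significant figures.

F ≈ 984 kN

γ = 1.588 × 9.81 = 15.57828 kN/m³.
The plate makes 15.6° with the vertical, i.e. θ = 90° − 15.6° = 74.4° to the horizontal. Measuring y along the incline from the free-surface line, vertical depth h = y·sinθ with sinθ = 0.963163.
The centroid lies 2.22/2 = 1.11 m below the top edge, so y_c = 5.4 + 1.11 = 6.51 m and h_c = 6.51 × 0.963163 = 6.27019 m.
A = 4.54 × 2.22 = 10.0788 m².
Resultant F = γ·h_c·A = 15.57828 × 6.27019 × 10.0788 = 984.485 kN.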